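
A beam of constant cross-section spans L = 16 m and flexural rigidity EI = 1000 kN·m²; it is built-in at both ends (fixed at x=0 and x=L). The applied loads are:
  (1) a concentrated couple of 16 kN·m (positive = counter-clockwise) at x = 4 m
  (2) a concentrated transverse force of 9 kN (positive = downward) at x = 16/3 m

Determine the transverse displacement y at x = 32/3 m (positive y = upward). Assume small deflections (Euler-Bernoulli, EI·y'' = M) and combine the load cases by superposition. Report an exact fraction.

Load 1 — applied couple M₀=16 kN·m at a=4 m (b=L-a=12):
  y_1 = (R_Ax³/6 - M_Ax²/2 - M₀(x-a)²/2)/EI  [x>a] with R_A=9/8, M_A=-3 = ((9/8)·(32/3)³/6 - (-3)·(32/3)²/2 - 16·((32/3)-4)²/2)/1000 = 16/375 m
Load 2 — point force P=9 kN at a=16/3 m (b=L-a=32/3):
  y_2 = -Pa²(L-x)²(3bL-(3b+a)(L-x))/(6L³EI)  [x>a] = -9·(16/3)²·(16-(32/3))²·(3·(32/3)·16-(3·(32/3)+(16/3))·(16-(32/3)))/(6·16³·1000) = -2816/30375 m
Superposition: y = Σ y_i = -304/6075 m ≈ -0.050041 m

y(32/3) = -304/6075 m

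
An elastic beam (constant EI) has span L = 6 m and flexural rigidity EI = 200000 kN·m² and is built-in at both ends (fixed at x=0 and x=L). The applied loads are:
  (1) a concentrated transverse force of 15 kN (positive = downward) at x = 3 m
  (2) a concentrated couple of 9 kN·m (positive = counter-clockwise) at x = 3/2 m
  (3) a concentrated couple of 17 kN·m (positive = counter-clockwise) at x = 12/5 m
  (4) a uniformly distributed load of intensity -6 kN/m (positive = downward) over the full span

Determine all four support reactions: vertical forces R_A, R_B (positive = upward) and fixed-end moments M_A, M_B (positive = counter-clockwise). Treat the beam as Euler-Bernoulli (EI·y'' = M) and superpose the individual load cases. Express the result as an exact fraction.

Load 1 — point force P=15 kN at a=3 m (b=L-a=3):
  R_A = Pb²(3a+b)/L³ = 15·3²·(3·3+3)/6³ = 15/2 kN
  M_A = Pab²/L² = 15·3·3²/6² = 45/4 kN·m
  R_B = Pa²(a+3b)/L³ = 15·3²·(3+3·3)/6³ = 15/2 kN
  M_B = -Pa²b/L² = -15·3²·3/6² = -45/4 kN·m
Load 2 — applied couple M₀=9 kN·m at a=3/2 m (b=L-a=9/2):
  R_A = 6M₀ab/L³ = 6·9·(3/2)·(9/2)/6³ = 27/16 kN
  M_A = M₀b(2a-b)/L² = 9·(9/2)·(2·(3/2)-(9/2))/6² = -27/16 kN·m
  R_B = -6M₀ab/L³ = -6·9·(3/2)·(9/2)/6³ = -27/16 kN
  M_B = M₀a(2b-a)/L² = 9·(3/2)·(2·(9/2)-(3/2))/6² = 45/16 kN·m
Load 3 — applied couple M₀=17 kN·m at a=12/5 m (b=L-a=18/5):
  R_A = 6M₀ab/L³ = 6·17·(12/5)·(18/5)/6³ = 102/25 kN
  M_A = M₀b(2a-b)/L² = 17·(18/5)·(2·(12/5)-(18/5))/6² = 51/25 kN·m
  R_B = -6M₀ab/L³ = -6·17·(12/5)·(18/5)/6³ = -102/25 kN
  M_B = M₀a(2b-a)/L² = 17·(12/5)·(2·(18/5)-(12/5))/6² = 136/25 kN·m
Load 4 — uniform load w=-6 kN/m over full span:
  R_A = wL/2 = (-6)·6/2 = -18 kN
  M_A = wL²/12 = (-6)·6²/12 = -18 kN·m
  R_B = wL/2 = (-6)·6/2 = -18 kN
  M_B = -wL²/12 = -(-6)·6²/12 = 18 kN·m
Superposition: R_A = -1893/400 kN, M_A = -2559/400 kN·m, R_B = -6507/400 kN, M_B = 6001/400 kN·m

R_A = -1893/400 kN, M_A = -2559/400 kN·m, R_B = -6507/400 kN, M_B = 6001/400 kN·m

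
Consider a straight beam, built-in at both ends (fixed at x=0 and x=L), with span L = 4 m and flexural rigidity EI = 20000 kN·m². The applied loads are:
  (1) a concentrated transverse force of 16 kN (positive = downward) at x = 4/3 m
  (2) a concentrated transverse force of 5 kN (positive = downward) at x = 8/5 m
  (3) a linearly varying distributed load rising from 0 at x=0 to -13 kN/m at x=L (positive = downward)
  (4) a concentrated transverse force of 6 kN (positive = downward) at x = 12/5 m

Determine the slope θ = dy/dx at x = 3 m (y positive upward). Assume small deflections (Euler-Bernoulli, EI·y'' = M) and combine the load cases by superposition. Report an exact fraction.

Load 1 — point force P=16 kN at a=4/3 m (b=L-a=8/3):
  θ_1 = Pa²(L-x)(2bL-(3b+a)(L-x))/(2L³EI)  [x>a] = 16·(4/3)²·(4-3)·(2·(8/3)·4-(3·(8/3)+(4/3))·(4-3))/(2·4³·20000) = 1/7500 rad
Load 2 — point force P=5 kN at a=8/5 m (b=L-a=12/5):
  θ_2 = Pa²(L-x)(2bL-(3b+a)(L-x))/(2L³EI)  [x>a] = 5·(8/5)²·(4-3)·(2·(12/5)·4-(3·(12/5)+(8/5))·(4-3))/(2·4³·20000) = 13/250000 rad
Load 3 — triangular load w₀=-13 kN/m (0→w₀ over full span):
  θ_3 = -w₀(2x(L-x)(L-2x)(x+2L)+x²(L-x)²)/(120LEI) = -(-13)·(2·3·(4-3)·(4-2·3)·(3+2·4)+3²·(4-3)²)/(120·4·20000) = -533/3200000 rad
Load 4 — point force P=6 kN at a=12/5 m (b=L-a=8/5):
  θ_4 = Pa²(L-x)(2bL-(3b+a)(L-x))/(2L³EI)  [x>a] = 6·(12/5)²·(4-3)·(2·(8/5)·4-(3·(8/5)+(12/5))·(4-3))/(2·4³·20000) = 189/2500000 rad
Superposition: θ = Σ θ_i = 22649/240000000 rad ≈ 0.000094 rad

θ(3) = 22649/240000000 rad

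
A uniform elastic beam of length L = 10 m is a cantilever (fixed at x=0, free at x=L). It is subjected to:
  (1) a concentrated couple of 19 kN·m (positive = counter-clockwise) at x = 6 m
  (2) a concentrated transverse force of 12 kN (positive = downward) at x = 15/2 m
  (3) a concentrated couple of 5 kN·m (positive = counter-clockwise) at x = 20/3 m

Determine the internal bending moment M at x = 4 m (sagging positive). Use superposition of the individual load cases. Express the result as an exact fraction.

M(4) = -18 kN·m

Load 1 — applied couple M₀=19 kN·m at a=6 m (b=L-a=4):
  M_1 = M₀  [x≤a] = 19 = 19 kN·m
Load 2 — point force P=12 kN at a=15/2 m (b=L-a=5/2):
  M_2 = -P(a-x)  [x≤a] = -12·((15/2)-4) = -42 kN·m
Load 3 — applied couple M₀=5 kN·m at a=20/3 m (b=L-a=10/3):
  M_3 = M₀  [x≤a] = 5 = 5 kN·m
Superposition: M = Σ M_i = -18 kN·m ≈ -18.000000 kN·m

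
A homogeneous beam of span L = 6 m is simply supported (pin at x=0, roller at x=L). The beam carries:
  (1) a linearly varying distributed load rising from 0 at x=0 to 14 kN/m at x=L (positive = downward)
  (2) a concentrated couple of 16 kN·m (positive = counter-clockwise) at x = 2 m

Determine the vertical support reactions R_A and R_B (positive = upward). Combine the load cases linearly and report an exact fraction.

Load 1 — triangular load w₀=14 kN/m (0→w₀ over full span):
  R_A = w₀L/6 = 14·6/6 = 14 kN
  R_B = w₀L/3 = 14·6/3 = 28 kN
Load 2 — applied couple M₀=16 kN·m at a=2 m (b=L-a=4):
  R_A = M₀/L = 16/6 = 8/3 kN
  R_B = -M₀/L = -16/6 = -8/3 kN
Superposition: R_A = 50/3 kN, R_B = 76/3 kN

R_A = 50/3 kN, R_B = 76/3 kN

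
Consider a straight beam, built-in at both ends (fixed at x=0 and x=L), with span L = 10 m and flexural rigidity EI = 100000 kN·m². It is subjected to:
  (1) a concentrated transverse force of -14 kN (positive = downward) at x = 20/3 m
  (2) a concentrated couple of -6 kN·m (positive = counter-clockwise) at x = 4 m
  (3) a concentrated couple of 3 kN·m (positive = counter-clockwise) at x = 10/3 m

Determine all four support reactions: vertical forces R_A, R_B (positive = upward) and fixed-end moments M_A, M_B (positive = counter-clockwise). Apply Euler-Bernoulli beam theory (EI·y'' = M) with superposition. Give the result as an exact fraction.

Load 1 — point force P=-14 kN at a=20/3 m (b=L-a=10/3):
  R_A = Pb²(3a+b)/L³ = (-14)·(10/3)²·(3·(20/3)+(10/3))/10³ = -98/27 kN
  M_A = Pab²/L² = (-14)·(20/3)·(10/3)²/10² = -280/27 kN·m
  R_B = Pa²(a+3b)/L³ = (-14)·(20/3)²·((20/3)+3·(10/3))/10³ = -280/27 kN
  M_B = -Pa²b/L² = -(-14)·(20/3)²·(10/3)/10² = 560/27 kN·m
Load 2 — applied couple M₀=-6 kN·m at a=4 m (b=L-a=6):
  R_A = 6M₀ab/L³ = 6·(-6)·4·6/10³ = -108/125 kN
  M_A = M₀b(2a-b)/L² = (-6)·6·(2·4-6)/10² = -18/25 kN·m
  R_B = -6M₀ab/L³ = -6·(-6)·4·6/10³ = 108/125 kN
  M_B = M₀a(2b-a)/L² = (-6)·4·(2·6-4)/10² = -48/25 kN·m
Load 3 — applied couple M₀=3 kN·m at a=10/3 m (b=L-a=20/3):
  R_A = 6M₀ab/L³ = 6·3·(10/3)·(20/3)/10³ = 2/5 kN
  M_A = M₀b(2a-b)/L² = 3·(20/3)·(2·(10/3)-(20/3))/10² = 0 kN·m
  R_B = -6M₀ab/L³ = -6·3·(10/3)·(20/3)/10³ = -2/5 kN
  M_B = M₀a(2b-a)/L² = 3·(10/3)·(2·(20/3)-(10/3))/10² = 1 kN·m
Superposition: R_A = -13816/3375 kN, M_A = -7486/675 kN·m, R_B = -33434/3375 kN, M_B = 13379/675 kN·m

R_A = -13816/3375 kN, M_A = -7486/675 kN·m, R_B = -33434/3375 kN, M_B = 13379/675 kN·m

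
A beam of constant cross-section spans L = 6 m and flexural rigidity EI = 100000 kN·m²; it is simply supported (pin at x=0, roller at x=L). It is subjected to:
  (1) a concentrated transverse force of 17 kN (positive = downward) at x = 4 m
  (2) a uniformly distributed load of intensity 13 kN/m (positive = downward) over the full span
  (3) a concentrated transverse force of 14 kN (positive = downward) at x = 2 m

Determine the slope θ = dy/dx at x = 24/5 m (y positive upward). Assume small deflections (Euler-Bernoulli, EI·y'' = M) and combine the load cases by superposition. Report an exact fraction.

Load 1 — point force P=17 kN at a=4 m (b=L-a=2):
  θ_1 = -Pa(2L²-6Lx+3x²+a²)/(6LEI)  [x>a] = -17·4·(2·6²-6·6·(24/5)+3·(24/5)²+4²)/(6·6·100000) = 833/2812500 rad
Load 2 — uniform load w=13 kN/m over full span:
  θ_2 = -w(L³-6Lx²+4x³)/(24EI) = -13·(6³-6·6·(24/5)²+4·(24/5)³)/(24·100000) = 11583/12500000 rad
Load 3 — point force P=14 kN at a=2 m (b=L-a=4):
  θ_3 = -Pa(2L²-6Lx+3x²+a²)/(6LEI)  [x>a] = -14·2·(2·6²-6·6·(24/5)+3·(24/5)²+2²)/(6·6·100000) = 1211/5625000 rad
Superposition: θ = Σ θ_i = 53929/37500000 rad ≈ 0.001438 rad

θ(24/5) = 53929/37500000 rad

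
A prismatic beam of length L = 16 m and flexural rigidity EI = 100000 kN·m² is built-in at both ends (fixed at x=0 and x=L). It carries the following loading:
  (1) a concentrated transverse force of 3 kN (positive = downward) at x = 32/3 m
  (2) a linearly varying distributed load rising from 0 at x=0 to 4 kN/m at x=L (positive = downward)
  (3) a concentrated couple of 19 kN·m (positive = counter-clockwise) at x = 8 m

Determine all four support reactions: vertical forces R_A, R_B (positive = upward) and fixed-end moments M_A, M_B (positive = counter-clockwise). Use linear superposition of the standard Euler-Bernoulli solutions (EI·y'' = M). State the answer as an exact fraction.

R_A = 17509/1440 kN, M_A = 7639/180 kN·m, R_B = 32891/1440 kN, M_B = -9641/180 kN·m

Load 1 — point force P=3 kN at a=32/3 m (b=L-a=16/3):
  R_A = Pb²(3a+b)/L³ = 3·(16/3)²·(3·(32/3)+(16/3))/16³ = 7/9 kN
  M_A = Pab²/L² = 3·(32/3)·(16/3)²/16² = 32/9 kN·m
  R_B = Pa²(a+3b)/L³ = 3·(32/3)²·((32/3)+3·(16/3))/16³ = 20/9 kN
  M_B = -Pa²b/L² = -3·(32/3)²·(16/3)/16² = -64/9 kN·m
Load 2 — triangular load w₀=4 kN/m (0→w₀ over full span):
  R_A = 3w₀L/20 = 3·4·16/20 = 48/5 kN
  M_A = w₀L²/30 = 4·16²/30 = 512/15 kN·m
  R_B = 7w₀L/20 = 7·4·16/20 = 112/5 kN
  M_B = -w₀L²/20 = -4·16²/20 = -256/5 kN·m
Load 3 — applied couple M₀=19 kN·m at a=8 m (b=L-a=8):
  R_A = 6M₀ab/L³ = 6·19·8·8/16³ = 57/32 kN
  M_A = M₀b(2a-b)/L² = 19·8·(2·8-8)/16² = 19/4 kN·m
  R_B = -6M₀ab/L³ = -6·19·8·8/16³ = -57/32 kN
  M_B = M₀a(2b-a)/L² = 19·8·(2·8-8)/16² = 19/4 kN·m
Superposition: R_A = 17509/1440 kN, M_A = 7639/180 kN·m, R_B = 32891/1440 kN, M_B = -9641/180 kN·m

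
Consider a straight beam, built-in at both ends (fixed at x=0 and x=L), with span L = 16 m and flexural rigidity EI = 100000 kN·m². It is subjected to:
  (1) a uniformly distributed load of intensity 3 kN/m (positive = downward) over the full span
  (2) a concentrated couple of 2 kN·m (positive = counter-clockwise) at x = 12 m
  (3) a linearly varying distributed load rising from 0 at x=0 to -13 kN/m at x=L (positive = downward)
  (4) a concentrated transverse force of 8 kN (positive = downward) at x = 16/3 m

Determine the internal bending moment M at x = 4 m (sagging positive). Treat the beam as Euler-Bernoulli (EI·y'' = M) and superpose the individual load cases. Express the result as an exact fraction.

Load 1 — uniform load w=3 kN/m over full span:
  M_1 = wLx/2 - wL²/12 - wx²/2 = 3·16·4/2 - 3·16²/12 - 3·4²/2 = 8 kN·m
Load 2 — applied couple M₀=2 kN·m at a=12 m (b=L-a=4):
  M_2 = R_Ax - M_A  [x≤a] with R_A=9/64, M_A=5/8 = (9/64)·4 - (5/8) = -1/16 kN·m
Load 3 — triangular load w₀=-13 kN/m (0→w₀ over full span):
  M_3 = 3w₀Lx/20 - w₀L²/30 - w₀x³/(6L) = 3·(-13)·16·4/20 - (-13)·16²/30 - (-13)·4³/(6·16) = -26/5 kN·m
Load 4 — point force P=8 kN at a=16/3 m (b=L-a=32/3):
  M_4 = Pb²(3a+b)x/L³ - Pab²/L²  [x≤a] = 8·(32/3)²·(3·(16/3)+(32/3))·4/16³ - 8·(16/3)·(32/3)²/16² = 128/27 kN·m
Superposition: M = Σ M_i = 16153/2160 kN·m ≈ 7.478241 kN·m

M(4) = 16153/2160 kN·m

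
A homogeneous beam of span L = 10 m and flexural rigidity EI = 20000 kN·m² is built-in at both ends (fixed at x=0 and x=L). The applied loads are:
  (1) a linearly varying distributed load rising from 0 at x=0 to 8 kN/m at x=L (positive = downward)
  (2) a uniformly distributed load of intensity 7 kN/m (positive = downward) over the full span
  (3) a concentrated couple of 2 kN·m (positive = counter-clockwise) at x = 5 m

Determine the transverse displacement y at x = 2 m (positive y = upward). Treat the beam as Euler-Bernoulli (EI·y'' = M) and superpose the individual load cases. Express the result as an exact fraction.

y(2) = -8461/1500000 m

Load 1 — triangular load w₀=8 kN/m (0→w₀ over full span):
  y_1 = -w₀x²(L-x)²(x+2L)/(120LEI) = -8·2²·(10-2)²·(2+2·10)/(120·10·20000) = -88/46875 m
Load 2 — uniform load w=7 kN/m over full span:
  y_2 = -wx²(L-x)²/(24EI) = -7·2²·(10-2)²/(24·20000) = -7/1875 m
Load 3 — applied couple M₀=2 kN·m at a=5 m (b=L-a=5):
  y_3 = (R_Ax³/6 - M_Ax²/2)/EI  [x≤a] with R_A=3/10, M_A=1/2 = ((3/10)·2³/6 - (1/2)·2²/2)/20000 = -3/100000 m
Superposition: y = Σ y_i = -8461/1500000 m ≈ -0.005641 m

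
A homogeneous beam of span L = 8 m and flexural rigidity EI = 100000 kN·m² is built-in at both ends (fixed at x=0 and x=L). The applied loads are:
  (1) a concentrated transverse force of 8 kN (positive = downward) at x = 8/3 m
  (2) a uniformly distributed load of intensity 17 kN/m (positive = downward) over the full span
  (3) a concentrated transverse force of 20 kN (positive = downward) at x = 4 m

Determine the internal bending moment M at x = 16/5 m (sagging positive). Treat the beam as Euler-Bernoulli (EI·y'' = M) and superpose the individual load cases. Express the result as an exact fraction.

M(16/5) = 38548/675 kN·m

Load 1 — point force P=8 kN at a=8/3 m (b=L-a=16/3):
  M_1 = Pa²(a+3b)(L-x)/L³ - Pa²b/L²  [x>a] = 8·(8/3)²·((8/3)+3·(16/3))·(8-(16/5))/8³ - 8·(8/3)²·(16/3)/8² = 704/135 kN·m
Load 2 — uniform load w=17 kN/m over full span:
  M_2 = wLx/2 - wL²/12 - wx²/2 = 17·8·(16/5)/2 - 17·8²/12 - 17·(16/5)²/2 = 2992/75 kN·m
Load 3 — point force P=20 kN at a=4 m (b=L-a=4):
  M_3 = Pb²(3a+b)x/L³ - Pab²/L²  [x≤a] = 20·4²·(3·4+4)·(16/5)/8³ - 20·4·4²/8² = 12 kN·m
Superposition: M = Σ M_i = 38548/675 kN·m ≈ 57.108148 kN·m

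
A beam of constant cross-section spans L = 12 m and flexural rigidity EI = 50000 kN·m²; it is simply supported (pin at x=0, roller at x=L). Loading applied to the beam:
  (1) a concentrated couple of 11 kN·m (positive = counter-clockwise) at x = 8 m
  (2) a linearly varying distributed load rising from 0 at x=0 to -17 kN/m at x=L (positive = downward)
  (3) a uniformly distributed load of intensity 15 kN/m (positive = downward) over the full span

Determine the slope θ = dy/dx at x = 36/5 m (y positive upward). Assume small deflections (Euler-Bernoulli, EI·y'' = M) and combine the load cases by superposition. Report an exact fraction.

Load 1 — applied couple M₀=11 kN·m at a=8 m (b=L-a=4):
  θ_1 = (M₀x²/(2L)+C₁)/EI  [x≤a] with C₁=M₀(3b²-L²)/(6L)=-44/3 = (11·(36/5)²/(2·12)+(-44/3))/50000 = 341/1875000 rad
Load 2 — triangular load w₀=-17 kN/m (0→w₀ over full span):
  θ_2 = -w₀(7L⁴-30L²x²+15x⁴)/(360LEI) = -(-17)·(7·12⁴-30·12²·(36/5)²+15·(36/5)⁴)/(360·12·50000) = -5916/1953125 rad
Load 3 — uniform load w=15 kN/m over full span:
  θ_3 = -w(L³-6Lx²+4x³)/(24EI) = -15·(12³-6·12·(36/5)²+4·(36/5)³)/(24·50000) = 999/156250 rad
Superposition: θ = Σ θ_i = 166241/46875000 rad ≈ 0.003546 rad

θ(36/5) = 166241/46875000 rad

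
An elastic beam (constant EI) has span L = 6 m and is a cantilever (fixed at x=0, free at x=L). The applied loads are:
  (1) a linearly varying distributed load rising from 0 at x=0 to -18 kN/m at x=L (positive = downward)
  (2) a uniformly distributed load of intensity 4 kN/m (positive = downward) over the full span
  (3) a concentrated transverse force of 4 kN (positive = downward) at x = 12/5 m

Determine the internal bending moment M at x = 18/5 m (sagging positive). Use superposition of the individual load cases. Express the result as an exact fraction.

Load 1 — triangular load w₀=-18 kN/m (0→w₀ over full span):
  M_1 = w₀Lx/2 - w₀L²/3 - w₀x³/(6L) = (-18)·6·(18/5)/2 - (-18)·6²/3 - (-18)·(18/5)³/(6·6) = 5616/125 kN·m
Load 2 — uniform load w=4 kN/m over full span:
  M_2 = -w(L-x)²/2 = -4·(6-(18/5))²/2 = -288/25 kN·m
Load 3 — point force P=4 kN at a=12/5 m (b=L-a=18/5):
  M_3 = 0  [x>a] = 0 kN·m
Superposition: M = Σ M_i = 4176/125 kN·m ≈ 33.408000 kN·m

M(18/5) = 4176/125 kN·m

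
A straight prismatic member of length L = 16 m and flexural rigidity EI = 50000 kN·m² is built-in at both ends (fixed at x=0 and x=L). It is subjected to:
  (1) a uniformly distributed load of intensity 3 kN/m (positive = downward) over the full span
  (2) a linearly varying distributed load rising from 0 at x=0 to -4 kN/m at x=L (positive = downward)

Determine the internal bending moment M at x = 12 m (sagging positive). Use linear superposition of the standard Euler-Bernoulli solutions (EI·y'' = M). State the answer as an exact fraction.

M(12) = -16/15 kN·m

Load 1 — uniform load w=3 kN/m over full span:
  M_1 = wLx/2 - wL²/12 - wx²/2 = 3·16·12/2 - 3·16²/12 - 3·12²/2 = 8 kN·m
Load 2 — triangular load w₀=-4 kN/m (0→w₀ over full span):
  M_2 = 3w₀Lx/20 - w₀L²/30 - w₀x³/(6L) = 3·(-4)·16·12/20 - (-4)·16²/30 - (-4)·12³/(6·16) = -136/15 kN·m
Superposition: M = Σ M_i = -16/15 kN·m ≈ -1.066667 kN·m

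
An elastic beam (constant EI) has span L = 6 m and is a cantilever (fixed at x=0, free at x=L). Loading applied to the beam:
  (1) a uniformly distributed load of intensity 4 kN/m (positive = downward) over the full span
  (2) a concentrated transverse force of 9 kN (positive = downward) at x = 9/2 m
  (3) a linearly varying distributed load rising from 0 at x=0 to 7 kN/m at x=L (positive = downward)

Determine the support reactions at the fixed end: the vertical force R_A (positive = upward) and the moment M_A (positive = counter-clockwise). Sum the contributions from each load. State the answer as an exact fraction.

Load 1 — uniform load w=4 kN/m over full span:
  R_A = wL = 4·6 = 24 kN
  M_A = wL²/2 = 4·6²/2 = 72 kN·m
Load 2 — point force P=9 kN at a=9/2 m (b=L-a=3/2):
  R_A = P = 9 kN
  M_A = Pa = 9·(9/2) = 81/2 kN·m
Load 3 — triangular load w₀=7 kN/m (0→w₀ over full span):
  R_A = w₀L/2 = 7·6/2 = 21 kN
  M_A = w₀L²/3 = 7·6²/3 = 84 kN·m
Superposition: R_A = 54 kN, M_A = 393/2 kN·m

R_A = 54 kN, M_A = 393/2 kN·m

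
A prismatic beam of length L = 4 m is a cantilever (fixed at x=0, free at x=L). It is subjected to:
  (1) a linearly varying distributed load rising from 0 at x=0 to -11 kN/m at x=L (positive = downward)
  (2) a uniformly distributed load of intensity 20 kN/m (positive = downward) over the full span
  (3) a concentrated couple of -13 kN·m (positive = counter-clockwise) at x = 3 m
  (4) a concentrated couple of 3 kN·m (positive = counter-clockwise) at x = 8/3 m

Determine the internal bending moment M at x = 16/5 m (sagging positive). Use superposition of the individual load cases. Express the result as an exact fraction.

Load 1 — triangular load w₀=-11 kN/m (0→w₀ over full span):
  M_1 = w₀Lx/2 - w₀L²/3 - w₀x³/(6L) = (-11)·4·(16/5)/2 - (-11)·4²/3 - (-11)·(16/5)³/(6·4) = 1232/375 kN·m
Load 2 — uniform load w=20 kN/m over full span:
  M_2 = -w(L-x)²/2 = -20·(4-(16/5))²/2 = -32/5 kN·m
Load 3 — applied couple M₀=-13 kN·m at a=3 m (b=L-a=1):
  M_3 = 0  [x>a] = 0 kN·m
Load 4 — applied couple M₀=3 kN·m at a=8/3 m (b=L-a=4/3):
  M_4 = 0  [x>a] = 0 kN·m
Superposition: M = Σ M_i = -1168/375 kN·m ≈ -3.114667 kN·m

M(16/5) = -1168/375 kN·m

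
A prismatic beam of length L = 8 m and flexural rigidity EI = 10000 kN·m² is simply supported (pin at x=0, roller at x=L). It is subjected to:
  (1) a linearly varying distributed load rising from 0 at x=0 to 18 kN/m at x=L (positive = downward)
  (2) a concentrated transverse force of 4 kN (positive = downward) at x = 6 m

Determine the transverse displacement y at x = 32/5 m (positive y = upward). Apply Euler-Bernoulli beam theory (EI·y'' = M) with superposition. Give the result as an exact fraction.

y(32/5) = -312483/9765625 m

Load 1 — triangular load w₀=18 kN/m (0→w₀ over full span):
  y_1 = -w₀x(7L⁴-10L²x²+3x⁴)/(360LEI) = -18·(32/5)·(7·8⁴-10·8²·(32/5)²+3·(32/5)⁴)/(360·8·10000) = -292608/9765625 m
Load 2 — point force P=4 kN at a=6 m (b=L-a=2):
  y_2 = -Pa(L-x)(2Lx-a²-x²)/(6LEI)  [x>a] = -4·6·(8-(32/5))·(2·8·(32/5)-6²-(32/5)²)/(6·8·10000) = -159/78125 m
Superposition: y = Σ y_i = -312483/9765625 m ≈ -0.031998 m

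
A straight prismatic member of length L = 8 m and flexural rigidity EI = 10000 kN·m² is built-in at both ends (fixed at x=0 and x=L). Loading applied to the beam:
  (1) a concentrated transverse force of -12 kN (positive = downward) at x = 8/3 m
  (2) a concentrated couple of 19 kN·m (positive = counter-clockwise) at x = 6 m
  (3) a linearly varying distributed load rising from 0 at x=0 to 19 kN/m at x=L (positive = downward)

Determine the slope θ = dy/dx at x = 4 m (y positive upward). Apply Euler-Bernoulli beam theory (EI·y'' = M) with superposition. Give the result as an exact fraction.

Load 1 — point force P=-12 kN at a=8/3 m (b=L-a=16/3):
  θ_1 = Pa²(L-x)(2bL-(3b+a)(L-x))/(2L³EI)  [x>a] = (-12)·(8/3)²·(8-4)·(2·(16/3)·8-(3·(16/3)+(8/3))·(8-4))/(2·8³·10000) = -2/5625 rad
Load 2 — applied couple M₀=19 kN·m at a=6 m (b=L-a=2):
  θ_2 = (R_Ax²/2 - M_Ax)/EI  [x≤a] with R_A=171/64, M_A=95/16 = ((171/64)·4²/2 - (95/16)·4)/10000 = -19/80000 rad
Load 3 — triangular load w₀=19 kN/m (0→w₀ over full span):
  θ_3 = -w₀(2x(L-x)(L-2x)(x+2L)+x²(L-x)²)/(120LEI) = -19·(2·4·(8-4)·(8-2·4)·(4+2·8)+4²·(8-4)²)/(120·8·10000) = -19/37500 rad
Superposition: θ = Σ θ_i = -3959/3600000 rad ≈ -0.001100 rad

θ(4) = -3959/3600000 rad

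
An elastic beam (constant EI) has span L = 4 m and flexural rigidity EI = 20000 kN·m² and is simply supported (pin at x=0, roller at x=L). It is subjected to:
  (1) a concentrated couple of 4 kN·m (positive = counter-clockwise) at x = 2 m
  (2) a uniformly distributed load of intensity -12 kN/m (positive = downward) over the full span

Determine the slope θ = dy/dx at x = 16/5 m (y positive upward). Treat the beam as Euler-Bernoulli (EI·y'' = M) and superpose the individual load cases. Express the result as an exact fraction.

θ(16/5) = -4817/3750000 rad

Load 1 — applied couple M₀=4 kN·m at a=2 m (b=L-a=2):
  θ_1 = (M₀x²/(2L)-M₀(x-a)+C₁)/EI  [x>a] with C₁=M₀(3b²-L²)/(6L)=-2/3 = (4·(16/5)²/(2·4)-4·((16/5)-2)+(-2/3))/20000 = -13/750000 rad
Load 2 — uniform load w=-12 kN/m over full span:
  θ_2 = -w(L³-6Lx²+4x³)/(24EI) = -(-12)·(4³-6·4·(16/5)²+4·(16/5)³)/(24·20000) = -99/78125 rad
Superposition: θ = Σ θ_i = -4817/3750000 rad ≈ -0.001285 rad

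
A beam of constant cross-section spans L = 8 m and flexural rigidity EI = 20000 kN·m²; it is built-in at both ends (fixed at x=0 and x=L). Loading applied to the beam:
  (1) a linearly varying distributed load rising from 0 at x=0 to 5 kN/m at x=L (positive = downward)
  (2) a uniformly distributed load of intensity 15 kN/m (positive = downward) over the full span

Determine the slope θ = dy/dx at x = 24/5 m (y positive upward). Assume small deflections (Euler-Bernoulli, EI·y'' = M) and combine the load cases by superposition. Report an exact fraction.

Load 1 — triangular load w₀=5 kN/m (0→w₀ over full span):
  θ_1 = -w₀(2x(L-x)(L-2x)(x+2L)+x²(L-x)²)/(120LEI) = -5·(2·(24/5)·(8-(24/5))·(8-2·(24/5))·((24/5)+2·8)+(24/5)²·(8-(24/5))²)/(120·8·20000) = 16/78125 rad
Load 2 — uniform load w=15 kN/m over full span:
  θ_2 = -wx(L-x)(L-2x)/(12EI) = -15·(24/5)·(8-(24/5))·(8-2·(24/5))/(12·20000) = 24/15625 rad
Superposition: θ = Σ θ_i = 136/78125 rad ≈ 0.001741 rad

θ(24/5) = 136/78125 rad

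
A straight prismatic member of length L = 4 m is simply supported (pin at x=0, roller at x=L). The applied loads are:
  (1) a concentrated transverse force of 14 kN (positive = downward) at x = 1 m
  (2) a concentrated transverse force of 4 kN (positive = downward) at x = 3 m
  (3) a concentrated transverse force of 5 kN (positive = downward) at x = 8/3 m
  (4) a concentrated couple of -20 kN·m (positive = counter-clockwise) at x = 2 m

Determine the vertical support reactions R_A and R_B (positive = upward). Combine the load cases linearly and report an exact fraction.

R_A = 49/6 kN, R_B = 89/6 kN

Load 1 — point force P=14 kN at a=1 m (b=L-a=3):
  R_A = Pb/L = 14·3/4 = 21/2 kN
  R_B = Pa/L = 14·1/4 = 7/2 kN
Load 2 — point force P=4 kN at a=3 m (b=L-a=1):
  R_A = Pb/L = 4·1/4 = 1 kN
  R_B = Pa/L = 4·3/4 = 3 kN
Load 3 — point force P=5 kN at a=8/3 m (b=L-a=4/3):
  R_A = Pb/L = 5·(4/3)/4 = 5/3 kN
  R_B = Pa/L = 5·(8/3)/4 = 10/3 kN
Load 4 — applied couple M₀=-20 kN·m at a=2 m (b=L-a=2):
  R_A = M₀/L = (-20)/4 = -5 kN
  R_B = -M₀/L = -(-20)/4 = 5 kN
Superposition: R_A = 49/6 kN, R_B = 89/6 kN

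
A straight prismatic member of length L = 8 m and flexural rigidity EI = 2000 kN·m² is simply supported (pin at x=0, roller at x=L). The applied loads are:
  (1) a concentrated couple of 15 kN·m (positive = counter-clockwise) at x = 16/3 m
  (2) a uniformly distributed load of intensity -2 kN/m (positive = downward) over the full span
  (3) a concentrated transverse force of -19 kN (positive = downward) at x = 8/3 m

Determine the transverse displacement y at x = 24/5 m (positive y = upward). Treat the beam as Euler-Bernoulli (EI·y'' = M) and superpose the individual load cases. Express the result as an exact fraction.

Load 1 — applied couple M₀=15 kN·m at a=16/3 m (b=L-a=8/3):
  y_1 = (M₀x³/(6L)+C₁x)/EI  [x≤a] with C₁=M₀(3b²-L²)/(6L)=-40/3 = (15·(24/5)³/(6·8)+(-40/3)·(24/5))/2000 = -46/3125 m
Load 2 — uniform load w=-2 kN/m over full span:
  y_2 = -wx(L³-2Lx²+x³)/(24EI) = -(-2)·(24/5)·(8³-2·8·(24/5)²+(24/5)³)/(24·2000) = 3968/78125 m
Load 3 — point force P=-19 kN at a=8/3 m (b=L-a=16/3):
  y_3 = -Pa(L-x)(2Lx-a²-x²)/(6LEI)  [x>a] = -(-19)·(8/3)·(8-(24/5))·(2·8·(24/5)-(8/3)²-(24/5)²)/(6·8·2000) = 99712/1265625 m
Superposition: y = Σ y_i = 726818/6328125 m ≈ 0.114855 m

y(24/5) = 726818/6328125 m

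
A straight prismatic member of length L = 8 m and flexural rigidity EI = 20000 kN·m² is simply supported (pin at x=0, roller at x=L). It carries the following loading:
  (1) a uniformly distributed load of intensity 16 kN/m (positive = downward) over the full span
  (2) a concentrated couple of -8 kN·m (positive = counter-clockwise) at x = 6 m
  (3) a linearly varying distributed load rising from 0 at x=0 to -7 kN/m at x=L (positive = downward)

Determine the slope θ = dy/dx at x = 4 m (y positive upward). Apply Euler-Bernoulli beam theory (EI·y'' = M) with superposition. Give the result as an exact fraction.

θ(4) = 113/450000 rad

Load 1 — uniform load w=16 kN/m over full span:
  θ_1 = -w(L³-6Lx²+4x³)/(24EI) = -16·(8³-6·8·4²+4·4³)/(24·20000) = 0 rad
Load 2 — applied couple M₀=-8 kN·m at a=6 m (b=L-a=2):
  θ_2 = (M₀x²/(2L)+C₁)/EI  [x≤a] with C₁=M₀(3b²-L²)/(6L)=26/3 = ((-8)·4²/(2·8)+(26/3))/20000 = 1/30000 rad
Load 3 — triangular load w₀=-7 kN/m (0→w₀ over full span):
  θ_3 = -w₀(7L⁴-30L²x²+15x⁴)/(360LEI) = -(-7)·(7·8⁴-30·8²·4²+15·4⁴)/(360·8·20000) = 49/225000 rad
Superposition: θ = Σ θ_i = 113/450000 rad ≈ 0.000251 rad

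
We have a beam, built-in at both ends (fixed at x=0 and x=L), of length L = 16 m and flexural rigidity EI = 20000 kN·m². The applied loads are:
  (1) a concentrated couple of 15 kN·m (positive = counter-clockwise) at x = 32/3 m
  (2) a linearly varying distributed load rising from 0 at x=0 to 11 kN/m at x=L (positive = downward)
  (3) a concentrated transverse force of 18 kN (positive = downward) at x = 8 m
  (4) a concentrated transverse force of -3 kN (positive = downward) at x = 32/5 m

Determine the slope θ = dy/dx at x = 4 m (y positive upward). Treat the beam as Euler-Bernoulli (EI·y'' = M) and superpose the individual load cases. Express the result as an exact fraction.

θ(4) = -7547/625000 rad

Load 1 — applied couple M₀=15 kN·m at a=32/3 m (b=L-a=16/3):
  θ_1 = (R_Ax²/2 - M_Ax)/EI  [x≤a] with R_A=5/4, M_A=5 = ((5/4)·4²/2 - 5·4)/20000 = -1/2000 rad
Load 2 — triangular load w₀=11 kN/m (0→w₀ over full span):
  θ_2 = -w₀(2x(L-x)(L-2x)(x+2L)+x²(L-x)²)/(120LEI) = -11·(2·4·(16-4)·(16-2·4)·(4+2·16)+4²·(16-4)²)/(120·16·20000) = -429/50000 rad
Load 3 — point force P=18 kN at a=8 m (b=L-a=8):
  θ_3 = -Pb²x(2aL-(3a+b)x)/(2L³EI)  [x≤a] = -18·8²·4·(2·8·16-(3·8+8)·4)/(2·16³·20000) = -9/2500 rad
Load 4 — point force P=-3 kN at a=32/5 m (b=L-a=48/5):
  θ_4 = -Pb²x(2aL-(3a+b)x)/(2L³EI)  [x≤a] = -(-3)·(48/5)²·4·(2·(32/5)·16-(3·(32/5)+(48/5))·4)/(2·16³·20000) = 189/312500 rad
Superposition: θ = Σ θ_i = -7547/625000 rad ≈ -0.012075 rad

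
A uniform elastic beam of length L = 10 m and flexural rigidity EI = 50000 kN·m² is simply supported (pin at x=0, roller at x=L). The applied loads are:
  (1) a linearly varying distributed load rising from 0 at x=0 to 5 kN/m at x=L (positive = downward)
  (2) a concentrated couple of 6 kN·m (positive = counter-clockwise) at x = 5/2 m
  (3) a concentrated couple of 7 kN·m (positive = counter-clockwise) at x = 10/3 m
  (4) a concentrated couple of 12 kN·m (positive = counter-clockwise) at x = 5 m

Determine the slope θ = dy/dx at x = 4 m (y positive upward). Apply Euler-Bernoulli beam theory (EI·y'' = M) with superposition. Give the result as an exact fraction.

Load 1 — triangular load w₀=5 kN/m (0→w₀ over full span):
  θ_1 = -w₀(7L⁴-30L²x²+15x⁴)/(360LEI) = -5·(7·10⁴-30·10²·4²+15·4⁴)/(360·10·50000) = -323/450000 rad
Load 2 — applied couple M₀=6 kN·m at a=5/2 m (b=L-a=15/2):
  θ_2 = (M₀x²/(2L)-M₀(x-a)+C₁)/EI  [x>a] with C₁=M₀(3b²-L²)/(6L)=55/8 = (6·4²/(2·10)-6·(4-(5/2))+(55/8))/50000 = 107/2000000 rad
Load 3 — applied couple M₀=7 kN·m at a=10/3 m (b=L-a=20/3):
  θ_3 = (M₀x²/(2L)-M₀(x-a)+C₁)/EI  [x>a] with C₁=M₀(3b²-L²)/(6L)=35/9 = (7·4²/(2·10)-7·(4-(10/3))+(35/9))/50000 = 217/2250000 rad
Load 4 — applied couple M₀=12 kN·m at a=5 m (b=L-a=5):
  θ_4 = (M₀x²/(2L)+C₁)/EI  [x≤a] with C₁=M₀(3b²-L²)/(6L)=-5 = (12·4²/(2·10)+(-5))/50000 = 23/250000 rad
Superposition: θ = Σ θ_i = -571/1200000 rad ≈ -0.000476 rad

θ(4) = -571/1200000 rad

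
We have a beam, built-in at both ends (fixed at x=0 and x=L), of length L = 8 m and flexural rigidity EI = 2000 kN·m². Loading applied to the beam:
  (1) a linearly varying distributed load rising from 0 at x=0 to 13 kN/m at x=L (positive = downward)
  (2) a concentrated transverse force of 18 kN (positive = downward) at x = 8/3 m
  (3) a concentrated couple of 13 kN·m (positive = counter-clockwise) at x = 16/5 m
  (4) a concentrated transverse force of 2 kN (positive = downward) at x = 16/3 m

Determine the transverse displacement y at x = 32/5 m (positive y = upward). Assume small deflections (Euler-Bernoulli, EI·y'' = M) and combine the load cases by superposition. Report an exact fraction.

Load 1 — triangular load w₀=13 kN/m (0→w₀ over full span):
  y_1 = -w₀x²(L-x)²(x+2L)/(120LEI) = -13·(32/5)²·(8-(32/5))²·((32/5)+2·8)/(120·8·2000) = -93184/5859375 m
Load 2 — point force P=18 kN at a=8/3 m (b=L-a=16/3):
  y_2 = -Pa²(L-x)²(3bL-(3b+a)(L-x))/(6L³EI)  [x>a] = -18·(8/3)²·(8-(32/5))²·(3·(16/3)·8-(3·(16/3)+(8/3))·(8-(32/5)))/(6·8³·2000) = -736/140625 m
Load 3 — applied couple M₀=13 kN·m at a=16/5 m (b=L-a=24/5):
  y_3 = (R_Ax³/6 - M_Ax²/2 - M₀(x-a)²/2)/EI  [x>a] with R_A=117/50, M_A=39/25 = ((117/50)·(32/5)³/6 - (39/25)·(32/5)²/2 - 13·((32/5)-(16/5))²/2)/2000 = 728/390625 m
Load 4 — point force P=2 kN at a=16/3 m (b=L-a=8/3):
  y_4 = -Pa²(L-x)²(3bL-(3b+a)(L-x))/(6L³EI)  [x>a] = -2·(16/3)²·(8-(32/5))²·(3·(8/3)·8-(3·(8/3)+(16/3))·(8-(32/5)))/(6·8³·2000) = -256/253125 m
Superposition: y = Σ y_i = -3209128/158203125 m ≈ -0.020285 m

y(32/5) = -3209128/158203125 m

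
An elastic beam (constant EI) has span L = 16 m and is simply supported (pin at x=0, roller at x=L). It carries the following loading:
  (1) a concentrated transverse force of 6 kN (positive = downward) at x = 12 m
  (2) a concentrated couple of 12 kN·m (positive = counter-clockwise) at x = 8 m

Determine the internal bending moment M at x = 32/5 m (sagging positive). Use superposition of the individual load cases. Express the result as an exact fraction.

M(32/5) = 72/5 kN·m

Load 1 — point force P=6 kN at a=12 m (b=L-a=4):
  M_1 = Pbx/L  [x≤a] = 6·4·(32/5)/16 = 48/5 kN·m
Load 2 — applied couple M₀=12 kN·m at a=8 m (b=L-a=8):
  M_2 = M₀x/L  [x≤a] = 12·(32/5)/16 = 24/5 kN·m
Superposition: M = Σ M_i = 72/5 kN·m ≈ 14.400000 kN·m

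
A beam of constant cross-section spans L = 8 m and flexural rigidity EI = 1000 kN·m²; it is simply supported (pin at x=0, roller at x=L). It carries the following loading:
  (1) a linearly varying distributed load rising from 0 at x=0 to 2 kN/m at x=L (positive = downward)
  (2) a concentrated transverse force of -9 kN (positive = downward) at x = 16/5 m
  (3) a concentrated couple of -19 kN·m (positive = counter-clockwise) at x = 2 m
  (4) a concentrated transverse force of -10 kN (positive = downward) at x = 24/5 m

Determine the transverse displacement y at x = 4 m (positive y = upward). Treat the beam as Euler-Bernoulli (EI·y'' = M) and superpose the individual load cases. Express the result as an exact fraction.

Load 1 — triangular load w₀=2 kN/m (0→w₀ over full span):
  y_1 = -w₀x(7L⁴-10L²x²+3x⁴)/(360LEI) = -2·4·(7·8⁴-10·8²·4²+3·4⁴)/(360·8·1000) = -4/75 m
Load 2 — point force P=-9 kN at a=16/5 m (b=L-a=24/5):
  y_2 = -Pa(L-x)(2Lx-a²-x²)/(6LEI)  [x>a] = -(-9)·(16/5)·(8-4)·(2·8·4-(16/5)²-4²)/(6·8·1000) = 1416/15625 m
Load 3 — applied couple M₀=-19 kN·m at a=2 m (b=L-a=6):
  y_3 = (M₀x³/(6L)-M₀(x-a)²/2+C₁x)/EI  [x>a] with C₁=M₀(3b²-L²)/(6L)=-209/12 = ((-19)·4³/(6·8)-(-19)·(4-2)²/2+(-209/12)·4)/1000 = -57/1000 m
Load 4 — point force P=-10 kN at a=24/5 m (b=L-a=16/5):
  y_4 = -Pbx(L²-b²-x²)/(6LEI)  [x≤a] = -(-10)·(16/5)·4·(8²-(16/5)²-4²)/(6·8·1000) = 944/9375 m
Superposition: y = Σ y_i = 10123/125000 m ≈ 0.080984 m

y(4) = 10123/125000 m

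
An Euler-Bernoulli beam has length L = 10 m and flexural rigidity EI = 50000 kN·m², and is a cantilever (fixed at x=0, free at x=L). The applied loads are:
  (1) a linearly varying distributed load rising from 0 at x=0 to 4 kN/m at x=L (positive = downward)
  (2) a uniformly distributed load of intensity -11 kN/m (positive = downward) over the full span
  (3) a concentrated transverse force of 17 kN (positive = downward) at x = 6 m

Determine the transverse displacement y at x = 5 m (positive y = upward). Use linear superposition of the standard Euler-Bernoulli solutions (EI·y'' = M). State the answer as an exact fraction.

y(5) = 2581/48000 m

Load 1 — triangular load w₀=4 kN/m (0→w₀ over full span):
  y_1 = (w₀Lx³/12-w₀L²x²/6-w₀x⁵/(120L))/EI = (4·10·5³/12-4·10²·5²/6-4·5⁵/(120·10))/50000 = -121/4800 m
Load 2 — uniform load w=-11 kN/m over full span:
  y_2 = -wx²(x²-4Lx+6L²)/(24EI) = -(-11)·5²·(5²-4·10·5+6·10²)/(24·50000) = 187/1920 m
Load 3 — point force P=17 kN at a=6 m (b=L-a=4):
  y_3 = -Px²(3a-x)/(6EI)  [x≤a] = -17·5²·(3·6-5)/(6·50000) = -221/12000 m
Superposition: y = Σ y_i = 2581/48000 m ≈ 0.053771 m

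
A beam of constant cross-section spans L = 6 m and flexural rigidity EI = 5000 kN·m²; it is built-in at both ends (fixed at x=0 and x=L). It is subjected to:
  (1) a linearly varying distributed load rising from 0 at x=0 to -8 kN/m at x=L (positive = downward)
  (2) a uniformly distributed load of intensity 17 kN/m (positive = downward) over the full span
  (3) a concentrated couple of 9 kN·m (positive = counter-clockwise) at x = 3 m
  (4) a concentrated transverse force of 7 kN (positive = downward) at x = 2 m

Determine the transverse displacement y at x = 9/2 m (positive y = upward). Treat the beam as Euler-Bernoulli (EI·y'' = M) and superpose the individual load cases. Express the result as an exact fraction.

y(9/2) = -48257/9600000 m

Load 1 — triangular load w₀=-8 kN/m (0→w₀ over full span):
  y_1 = -w₀x²(L-x)²(x+2L)/(120LEI) = -(-8)·(9/2)²·(6-(9/2))²·((9/2)+2·6)/(120·6·5000) = 2673/1600000 m
Load 2 — uniform load w=17 kN/m over full span:
  y_2 = -wx²(L-x)²/(24EI) = -17·(9/2)²·(6-(9/2))²/(24·5000) = -4131/640000 m
Load 3 — applied couple M₀=9 kN·m at a=3 m (b=L-a=3):
  y_3 = (R_Ax³/6 - M_Ax²/2 - M₀(x-a)²/2)/EI  [x>a] with R_A=9/4, M_A=9/4 = ((9/4)·(9/2)³/6 - (9/4)·(9/2)²/2 - 9·((9/2)-3)²/2)/5000 = 81/320000 m
Load 4 — point force P=7 kN at a=2 m (b=L-a=4):
  y_4 = -Pa²(L-x)²(3bL-(3b+a)(L-x))/(6L³EI)  [x>a] = -7·2²·(6-(9/2))²·(3·4·6-(3·4+2)·(6-(9/2)))/(6·6³·5000) = -119/240000 m
Superposition: y = Σ y_i = -48257/9600000 m ≈ -0.005027 m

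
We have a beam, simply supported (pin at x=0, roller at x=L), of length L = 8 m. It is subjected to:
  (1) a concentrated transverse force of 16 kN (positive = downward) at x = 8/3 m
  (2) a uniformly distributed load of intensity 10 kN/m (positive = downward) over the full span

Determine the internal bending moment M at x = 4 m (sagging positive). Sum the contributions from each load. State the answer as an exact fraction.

Load 1 — point force P=16 kN at a=8/3 m (b=L-a=16/3):
  M_1 = Pa(L-x)/L  [x>a] = 16·(8/3)·(8-4)/8 = 64/3 kN·m
Load 2 — uniform load w=10 kN/m over full span:
  M_2 = wx(L-x)/2 = 10·4·(8-4)/2 = 80 kN·m
Superposition: M = Σ M_i = 304/3 kN·m ≈ 101.333333 kN·m

M(4) = 304/3 kN·m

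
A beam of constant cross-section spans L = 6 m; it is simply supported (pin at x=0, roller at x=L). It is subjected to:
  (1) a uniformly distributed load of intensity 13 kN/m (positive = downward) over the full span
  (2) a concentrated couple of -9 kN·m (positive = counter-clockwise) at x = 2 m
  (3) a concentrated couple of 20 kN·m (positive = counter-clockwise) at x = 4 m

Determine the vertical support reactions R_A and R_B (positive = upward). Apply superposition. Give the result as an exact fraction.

Load 1 — uniform load w=13 kN/m over full span:
  R_A = wL/2 = 13·6/2 = 39 kN
  R_B = wL/2 = 13·6/2 = 39 kN
Load 2 — applied couple M₀=-9 kN·m at a=2 m (b=L-a=4):
  R_A = M₀/L = (-9)/6 = -3/2 kN
  R_B = -M₀/L = -(-9)/6 = 3/2 kN
Load 3 — applied couple M₀=20 kN·m at a=4 m (b=L-a=2):
  R_A = M₀/L = 20/6 = 10/3 kN
  R_B = -M₀/L = -20/6 = -10/3 kN
Superposition: R_A = 245/6 kN, R_B = 223/6 kN

R_A = 245/6 kN, R_B = 223/6 kN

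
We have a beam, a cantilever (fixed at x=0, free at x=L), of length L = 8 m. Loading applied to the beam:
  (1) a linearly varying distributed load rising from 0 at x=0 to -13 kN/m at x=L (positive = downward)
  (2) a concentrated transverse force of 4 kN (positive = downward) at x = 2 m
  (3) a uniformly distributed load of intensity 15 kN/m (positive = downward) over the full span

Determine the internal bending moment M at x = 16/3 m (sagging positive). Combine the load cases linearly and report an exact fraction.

Load 1 — triangular load w₀=-13 kN/m (0→w₀ over full span):
  M_1 = w₀Lx/2 - w₀L²/3 - w₀x³/(6L) = (-13)·8·(16/3)/2 - (-13)·8²/3 - (-13)·(16/3)³/(6·8) = 3328/81 kN·m
Load 2 — point force P=4 kN at a=2 m (b=L-a=6):
  M_2 = 0  [x>a] = 0 kN·m
Load 3 — uniform load w=15 kN/m over full span:
  M_3 = -w(L-x)²/2 = -15·(8-(16/3))²/2 = -160/3 kN·m
Superposition: M = Σ M_i = -992/81 kN·m ≈ -12.246914 kN·m

M(16/3) = -992/81 kN·m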